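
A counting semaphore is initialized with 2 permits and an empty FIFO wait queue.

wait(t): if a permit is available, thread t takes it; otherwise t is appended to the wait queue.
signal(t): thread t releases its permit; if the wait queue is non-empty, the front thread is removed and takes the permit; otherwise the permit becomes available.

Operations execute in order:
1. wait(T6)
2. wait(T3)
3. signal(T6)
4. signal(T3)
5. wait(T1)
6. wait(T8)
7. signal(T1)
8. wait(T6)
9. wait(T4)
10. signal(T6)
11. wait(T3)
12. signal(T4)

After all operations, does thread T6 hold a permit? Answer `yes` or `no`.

Answer: no

Derivation:
Step 1: wait(T6) -> count=1 queue=[] holders={T6}
Step 2: wait(T3) -> count=0 queue=[] holders={T3,T6}
Step 3: signal(T6) -> count=1 queue=[] holders={T3}
Step 4: signal(T3) -> count=2 queue=[] holders={none}
Step 5: wait(T1) -> count=1 queue=[] holders={T1}
Step 6: wait(T8) -> count=0 queue=[] holders={T1,T8}
Step 7: signal(T1) -> count=1 queue=[] holders={T8}
Step 8: wait(T6) -> count=0 queue=[] holders={T6,T8}
Step 9: wait(T4) -> count=0 queue=[T4] holders={T6,T8}
Step 10: signal(T6) -> count=0 queue=[] holders={T4,T8}
Step 11: wait(T3) -> count=0 queue=[T3] holders={T4,T8}
Step 12: signal(T4) -> count=0 queue=[] holders={T3,T8}
Final holders: {T3,T8} -> T6 not in holders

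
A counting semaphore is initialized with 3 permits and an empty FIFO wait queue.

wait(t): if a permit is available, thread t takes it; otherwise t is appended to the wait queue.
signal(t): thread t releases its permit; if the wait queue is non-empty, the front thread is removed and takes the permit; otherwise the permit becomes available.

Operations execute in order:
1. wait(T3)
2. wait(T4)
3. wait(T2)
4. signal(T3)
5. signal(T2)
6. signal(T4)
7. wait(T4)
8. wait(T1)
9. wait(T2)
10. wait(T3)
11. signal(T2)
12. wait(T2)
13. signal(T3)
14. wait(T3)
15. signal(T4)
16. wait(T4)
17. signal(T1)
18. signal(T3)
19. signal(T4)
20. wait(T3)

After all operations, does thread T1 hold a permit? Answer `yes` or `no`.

Answer: no

Derivation:
Step 1: wait(T3) -> count=2 queue=[] holders={T3}
Step 2: wait(T4) -> count=1 queue=[] holders={T3,T4}
Step 3: wait(T2) -> count=0 queue=[] holders={T2,T3,T4}
Step 4: signal(T3) -> count=1 queue=[] holders={T2,T4}
Step 5: signal(T2) -> count=2 queue=[] holders={T4}
Step 6: signal(T4) -> count=3 queue=[] holders={none}
Step 7: wait(T4) -> count=2 queue=[] holders={T4}
Step 8: wait(T1) -> count=1 queue=[] holders={T1,T4}
Step 9: wait(T2) -> count=0 queue=[] holders={T1,T2,T4}
Step 10: wait(T3) -> count=0 queue=[T3] holders={T1,T2,T4}
Step 11: signal(T2) -> count=0 queue=[] holders={T1,T3,T4}
Step 12: wait(T2) -> count=0 queue=[T2] holders={T1,T3,T4}
Step 13: signal(T3) -> count=0 queue=[] holders={T1,T2,T4}
Step 14: wait(T3) -> count=0 queue=[T3] holders={T1,T2,T4}
Step 15: signal(T4) -> count=0 queue=[] holders={T1,T2,T3}
Step 16: wait(T4) -> count=0 queue=[T4] holders={T1,T2,T3}
Step 17: signal(T1) -> count=0 queue=[] holders={T2,T3,T4}
Step 18: signal(T3) -> count=1 queue=[] holders={T2,T4}
Step 19: signal(T4) -> count=2 queue=[] holders={T2}
Step 20: wait(T3) -> count=1 queue=[] holders={T2,T3}
Final holders: {T2,T3} -> T1 not in holders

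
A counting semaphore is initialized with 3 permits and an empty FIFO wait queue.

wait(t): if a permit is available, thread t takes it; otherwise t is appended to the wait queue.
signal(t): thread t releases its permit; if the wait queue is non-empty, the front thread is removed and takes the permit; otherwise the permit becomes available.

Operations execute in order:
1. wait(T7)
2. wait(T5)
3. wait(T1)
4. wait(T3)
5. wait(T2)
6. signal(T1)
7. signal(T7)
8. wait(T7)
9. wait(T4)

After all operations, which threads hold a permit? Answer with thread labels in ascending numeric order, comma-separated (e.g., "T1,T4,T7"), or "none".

Answer: T2,T3,T5

Derivation:
Step 1: wait(T7) -> count=2 queue=[] holders={T7}
Step 2: wait(T5) -> count=1 queue=[] holders={T5,T7}
Step 3: wait(T1) -> count=0 queue=[] holders={T1,T5,T7}
Step 4: wait(T3) -> count=0 queue=[T3] holders={T1,T5,T7}
Step 5: wait(T2) -> count=0 queue=[T3,T2] holders={T1,T5,T7}
Step 6: signal(T1) -> count=0 queue=[T2] holders={T3,T5,T7}
Step 7: signal(T7) -> count=0 queue=[] holders={T2,T3,T5}
Step 8: wait(T7) -> count=0 queue=[T7] holders={T2,T3,T5}
Step 9: wait(T4) -> count=0 queue=[T7,T4] holders={T2,T3,T5}
Final holders: T2,T3,T5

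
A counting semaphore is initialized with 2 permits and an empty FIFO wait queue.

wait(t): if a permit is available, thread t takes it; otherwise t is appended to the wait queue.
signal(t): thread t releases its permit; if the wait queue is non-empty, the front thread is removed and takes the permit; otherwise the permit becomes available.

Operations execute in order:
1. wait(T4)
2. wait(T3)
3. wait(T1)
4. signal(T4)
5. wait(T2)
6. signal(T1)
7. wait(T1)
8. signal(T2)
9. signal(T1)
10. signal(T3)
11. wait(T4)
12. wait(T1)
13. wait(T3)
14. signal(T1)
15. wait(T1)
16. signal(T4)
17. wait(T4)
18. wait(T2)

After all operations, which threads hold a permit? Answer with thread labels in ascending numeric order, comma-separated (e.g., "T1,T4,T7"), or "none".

Answer: T1,T3

Derivation:
Step 1: wait(T4) -> count=1 queue=[] holders={T4}
Step 2: wait(T3) -> count=0 queue=[] holders={T3,T4}
Step 3: wait(T1) -> count=0 queue=[T1] holders={T3,T4}
Step 4: signal(T4) -> count=0 queue=[] holders={T1,T3}
Step 5: wait(T2) -> count=0 queue=[T2] holders={T1,T3}
Step 6: signal(T1) -> count=0 queue=[] holders={T2,T3}
Step 7: wait(T1) -> count=0 queue=[T1] holders={T2,T3}
Step 8: signal(T2) -> count=0 queue=[] holders={T1,T3}
Step 9: signal(T1) -> count=1 queue=[] holders={T3}
Step 10: signal(T3) -> count=2 queue=[] holders={none}
Step 11: wait(T4) -> count=1 queue=[] holders={T4}
Step 12: wait(T1) -> count=0 queue=[] holders={T1,T4}
Step 13: wait(T3) -> count=0 queue=[T3] holders={T1,T4}
Step 14: signal(T1) -> count=0 queue=[] holders={T3,T4}
Step 15: wait(T1) -> count=0 queue=[T1] holders={T3,T4}
Step 16: signal(T4) -> count=0 queue=[] holders={T1,T3}
Step 17: wait(T4) -> count=0 queue=[T4] holders={T1,T3}
Step 18: wait(T2) -> count=0 queue=[T4,T2] holders={T1,T3}
Final holders: T1,T3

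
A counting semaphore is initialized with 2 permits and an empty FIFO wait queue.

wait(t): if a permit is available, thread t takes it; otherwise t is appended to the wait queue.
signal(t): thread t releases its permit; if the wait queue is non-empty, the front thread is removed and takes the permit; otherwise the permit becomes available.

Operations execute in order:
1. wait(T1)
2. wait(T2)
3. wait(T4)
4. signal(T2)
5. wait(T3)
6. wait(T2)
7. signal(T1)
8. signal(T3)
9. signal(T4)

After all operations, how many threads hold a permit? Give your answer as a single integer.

Step 1: wait(T1) -> count=1 queue=[] holders={T1}
Step 2: wait(T2) -> count=0 queue=[] holders={T1,T2}
Step 3: wait(T4) -> count=0 queue=[T4] holders={T1,T2}
Step 4: signal(T2) -> count=0 queue=[] holders={T1,T4}
Step 5: wait(T3) -> count=0 queue=[T3] holders={T1,T4}
Step 6: wait(T2) -> count=0 queue=[T3,T2] holders={T1,T4}
Step 7: signal(T1) -> count=0 queue=[T2] holders={T3,T4}
Step 8: signal(T3) -> count=0 queue=[] holders={T2,T4}
Step 9: signal(T4) -> count=1 queue=[] holders={T2}
Final holders: {T2} -> 1 thread(s)

Answer: 1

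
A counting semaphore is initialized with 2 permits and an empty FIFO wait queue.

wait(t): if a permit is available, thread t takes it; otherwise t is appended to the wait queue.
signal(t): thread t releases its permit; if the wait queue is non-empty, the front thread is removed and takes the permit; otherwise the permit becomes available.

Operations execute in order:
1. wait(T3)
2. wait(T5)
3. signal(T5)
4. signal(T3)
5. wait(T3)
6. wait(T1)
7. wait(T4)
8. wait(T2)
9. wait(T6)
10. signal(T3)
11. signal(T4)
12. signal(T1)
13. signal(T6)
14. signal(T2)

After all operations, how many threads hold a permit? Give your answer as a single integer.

Answer: 0

Derivation:
Step 1: wait(T3) -> count=1 queue=[] holders={T3}
Step 2: wait(T5) -> count=0 queue=[] holders={T3,T5}
Step 3: signal(T5) -> count=1 queue=[] holders={T3}
Step 4: signal(T3) -> count=2 queue=[] holders={none}
Step 5: wait(T3) -> count=1 queue=[] holders={T3}
Step 6: wait(T1) -> count=0 queue=[] holders={T1,T3}
Step 7: wait(T4) -> count=0 queue=[T4] holders={T1,T3}
Step 8: wait(T2) -> count=0 queue=[T4,T2] holders={T1,T3}
Step 9: wait(T6) -> count=0 queue=[T4,T2,T6] holders={T1,T3}
Step 10: signal(T3) -> count=0 queue=[T2,T6] holders={T1,T4}
Step 11: signal(T4) -> count=0 queue=[T6] holders={T1,T2}
Step 12: signal(T1) -> count=0 queue=[] holders={T2,T6}
Step 13: signal(T6) -> count=1 queue=[] holders={T2}
Step 14: signal(T2) -> count=2 queue=[] holders={none}
Final holders: {none} -> 0 thread(s)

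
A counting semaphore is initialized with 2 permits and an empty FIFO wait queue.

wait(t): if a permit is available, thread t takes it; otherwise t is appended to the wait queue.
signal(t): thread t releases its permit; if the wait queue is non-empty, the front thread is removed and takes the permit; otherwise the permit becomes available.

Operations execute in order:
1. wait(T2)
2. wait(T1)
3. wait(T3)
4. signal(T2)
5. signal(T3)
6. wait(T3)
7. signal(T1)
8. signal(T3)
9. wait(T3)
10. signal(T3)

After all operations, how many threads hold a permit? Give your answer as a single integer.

Answer: 0

Derivation:
Step 1: wait(T2) -> count=1 queue=[] holders={T2}
Step 2: wait(T1) -> count=0 queue=[] holders={T1,T2}
Step 3: wait(T3) -> count=0 queue=[T3] holders={T1,T2}
Step 4: signal(T2) -> count=0 queue=[] holders={T1,T3}
Step 5: signal(T3) -> count=1 queue=[] holders={T1}
Step 6: wait(T3) -> count=0 queue=[] holders={T1,T3}
Step 7: signal(T1) -> count=1 queue=[] holders={T3}
Step 8: signal(T3) -> count=2 queue=[] holders={none}
Step 9: wait(T3) -> count=1 queue=[] holders={T3}
Step 10: signal(T3) -> count=2 queue=[] holders={none}
Final holders: {none} -> 0 thread(s)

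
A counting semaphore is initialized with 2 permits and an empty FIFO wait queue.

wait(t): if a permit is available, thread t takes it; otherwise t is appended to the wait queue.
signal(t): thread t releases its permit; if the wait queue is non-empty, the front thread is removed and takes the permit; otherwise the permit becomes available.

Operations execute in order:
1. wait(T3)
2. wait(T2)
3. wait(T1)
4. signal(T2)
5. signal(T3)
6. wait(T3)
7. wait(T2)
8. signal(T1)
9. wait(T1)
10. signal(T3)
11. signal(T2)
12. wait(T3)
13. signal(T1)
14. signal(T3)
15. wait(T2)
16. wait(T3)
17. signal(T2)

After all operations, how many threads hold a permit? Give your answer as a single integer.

Answer: 1

Derivation:
Step 1: wait(T3) -> count=1 queue=[] holders={T3}
Step 2: wait(T2) -> count=0 queue=[] holders={T2,T3}
Step 3: wait(T1) -> count=0 queue=[T1] holders={T2,T3}
Step 4: signal(T2) -> count=0 queue=[] holders={T1,T3}
Step 5: signal(T3) -> count=1 queue=[] holders={T1}
Step 6: wait(T3) -> count=0 queue=[] holders={T1,T3}
Step 7: wait(T2) -> count=0 queue=[T2] holders={T1,T3}
Step 8: signal(T1) -> count=0 queue=[] holders={T2,T3}
Step 9: wait(T1) -> count=0 queue=[T1] holders={T2,T3}
Step 10: signal(T3) -> count=0 queue=[] holders={T1,T2}
Step 11: signal(T2) -> count=1 queue=[] holders={T1}
Step 12: wait(T3) -> count=0 queue=[] holders={T1,T3}
Step 13: signal(T1) -> count=1 queue=[] holders={T3}
Step 14: signal(T3) -> count=2 queue=[] holders={none}
Step 15: wait(T2) -> count=1 queue=[] holders={T2}
Step 16: wait(T3) -> count=0 queue=[] holders={T2,T3}
Step 17: signal(T2) -> count=1 queue=[] holders={T3}
Final holders: {T3} -> 1 thread(s)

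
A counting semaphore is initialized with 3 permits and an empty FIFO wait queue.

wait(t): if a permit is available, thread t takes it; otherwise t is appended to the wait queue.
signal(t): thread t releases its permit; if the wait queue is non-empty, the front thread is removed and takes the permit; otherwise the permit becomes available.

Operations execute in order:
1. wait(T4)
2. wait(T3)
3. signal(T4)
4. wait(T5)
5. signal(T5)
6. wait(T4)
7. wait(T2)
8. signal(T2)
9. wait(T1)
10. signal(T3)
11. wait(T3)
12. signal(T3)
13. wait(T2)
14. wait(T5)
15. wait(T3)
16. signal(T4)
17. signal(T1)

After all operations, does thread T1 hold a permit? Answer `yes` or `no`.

Answer: no

Derivation:
Step 1: wait(T4) -> count=2 queue=[] holders={T4}
Step 2: wait(T3) -> count=1 queue=[] holders={T3,T4}
Step 3: signal(T4) -> count=2 queue=[] holders={T3}
Step 4: wait(T5) -> count=1 queue=[] holders={T3,T5}
Step 5: signal(T5) -> count=2 queue=[] holders={T3}
Step 6: wait(T4) -> count=1 queue=[] holders={T3,T4}
Step 7: wait(T2) -> count=0 queue=[] holders={T2,T3,T4}
Step 8: signal(T2) -> count=1 queue=[] holders={T3,T4}
Step 9: wait(T1) -> count=0 queue=[] holders={T1,T3,T4}
Step 10: signal(T3) -> count=1 queue=[] holders={T1,T4}
Step 11: wait(T3) -> count=0 queue=[] holders={T1,T3,T4}
Step 12: signal(T3) -> count=1 queue=[] holders={T1,T4}
Step 13: wait(T2) -> count=0 queue=[] holders={T1,T2,T4}
Step 14: wait(T5) -> count=0 queue=[T5] holders={T1,T2,T4}
Step 15: wait(T3) -> count=0 queue=[T5,T3] holders={T1,T2,T4}
Step 16: signal(T4) -> count=0 queue=[T3] holders={T1,T2,T5}
Step 17: signal(T1) -> count=0 queue=[] holders={T2,T3,T5}
Final holders: {T2,T3,T5} -> T1 not in holders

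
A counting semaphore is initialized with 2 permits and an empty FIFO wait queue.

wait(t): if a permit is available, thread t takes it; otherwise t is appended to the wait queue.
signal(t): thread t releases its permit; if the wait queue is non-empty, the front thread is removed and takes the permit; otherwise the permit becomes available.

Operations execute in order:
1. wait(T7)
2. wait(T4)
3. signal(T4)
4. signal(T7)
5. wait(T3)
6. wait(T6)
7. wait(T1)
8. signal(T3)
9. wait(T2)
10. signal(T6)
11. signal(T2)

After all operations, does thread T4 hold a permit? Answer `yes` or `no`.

Answer: no

Derivation:
Step 1: wait(T7) -> count=1 queue=[] holders={T7}
Step 2: wait(T4) -> count=0 queue=[] holders={T4,T7}
Step 3: signal(T4) -> count=1 queue=[] holders={T7}
Step 4: signal(T7) -> count=2 queue=[] holders={none}
Step 5: wait(T3) -> count=1 queue=[] holders={T3}
Step 6: wait(T6) -> count=0 queue=[] holders={T3,T6}
Step 7: wait(T1) -> count=0 queue=[T1] holders={T3,T6}
Step 8: signal(T3) -> count=0 queue=[] holders={T1,T6}
Step 9: wait(T2) -> count=0 queue=[T2] holders={T1,T6}
Step 10: signal(T6) -> count=0 queue=[] holders={T1,T2}
Step 11: signal(T2) -> count=1 queue=[] holders={T1}
Final holders: {T1} -> T4 not in holders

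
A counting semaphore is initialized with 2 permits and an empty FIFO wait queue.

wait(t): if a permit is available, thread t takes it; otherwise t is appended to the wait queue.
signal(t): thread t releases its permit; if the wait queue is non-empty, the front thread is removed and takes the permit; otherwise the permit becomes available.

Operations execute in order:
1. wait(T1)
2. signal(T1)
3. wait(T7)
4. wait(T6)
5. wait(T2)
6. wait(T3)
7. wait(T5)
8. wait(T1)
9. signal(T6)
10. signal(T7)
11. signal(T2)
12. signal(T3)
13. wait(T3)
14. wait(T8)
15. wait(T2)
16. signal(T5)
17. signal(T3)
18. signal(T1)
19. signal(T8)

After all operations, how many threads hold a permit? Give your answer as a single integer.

Step 1: wait(T1) -> count=1 queue=[] holders={T1}
Step 2: signal(T1) -> count=2 queue=[] holders={none}
Step 3: wait(T7) -> count=1 queue=[] holders={T7}
Step 4: wait(T6) -> count=0 queue=[] holders={T6,T7}
Step 5: wait(T2) -> count=0 queue=[T2] holders={T6,T7}
Step 6: wait(T3) -> count=0 queue=[T2,T3] holders={T6,T7}
Step 7: wait(T5) -> count=0 queue=[T2,T3,T5] holders={T6,T7}
Step 8: wait(T1) -> count=0 queue=[T2,T3,T5,T1] holders={T6,T7}
Step 9: signal(T6) -> count=0 queue=[T3,T5,T1] holders={T2,T7}
Step 10: signal(T7) -> count=0 queue=[T5,T1] holders={T2,T3}
Step 11: signal(T2) -> count=0 queue=[T1] holders={T3,T5}
Step 12: signal(T3) -> count=0 queue=[] holders={T1,T5}
Step 13: wait(T3) -> count=0 queue=[T3] holders={T1,T5}
Step 14: wait(T8) -> count=0 queue=[T3,T8] holders={T1,T5}
Step 15: wait(T2) -> count=0 queue=[T3,T8,T2] holders={T1,T5}
Step 16: signal(T5) -> count=0 queue=[T8,T2] holders={T1,T3}
Step 17: signal(T3) -> count=0 queue=[T2] holders={T1,T8}
Step 18: signal(T1) -> count=0 queue=[] holders={T2,T8}
Step 19: signal(T8) -> count=1 queue=[] holders={T2}
Final holders: {T2} -> 1 thread(s)

Answer: 1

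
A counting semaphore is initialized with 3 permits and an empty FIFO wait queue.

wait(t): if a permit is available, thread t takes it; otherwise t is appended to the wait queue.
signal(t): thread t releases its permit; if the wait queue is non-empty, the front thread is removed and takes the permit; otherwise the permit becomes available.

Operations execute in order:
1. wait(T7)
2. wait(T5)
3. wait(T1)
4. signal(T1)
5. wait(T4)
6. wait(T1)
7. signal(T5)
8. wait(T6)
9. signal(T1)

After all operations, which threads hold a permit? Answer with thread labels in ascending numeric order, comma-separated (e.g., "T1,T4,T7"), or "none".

Answer: T4,T6,T7

Derivation:
Step 1: wait(T7) -> count=2 queue=[] holders={T7}
Step 2: wait(T5) -> count=1 queue=[] holders={T5,T7}
Step 3: wait(T1) -> count=0 queue=[] holders={T1,T5,T7}
Step 4: signal(T1) -> count=1 queue=[] holders={T5,T7}
Step 5: wait(T4) -> count=0 queue=[] holders={T4,T5,T7}
Step 6: wait(T1) -> count=0 queue=[T1] holders={T4,T5,T7}
Step 7: signal(T5) -> count=0 queue=[] holders={T1,T4,T7}
Step 8: wait(T6) -> count=0 queue=[T6] holders={T1,T4,T7}
Step 9: signal(T1) -> count=0 queue=[] holders={T4,T6,T7}
Final holders: T4,T6,T7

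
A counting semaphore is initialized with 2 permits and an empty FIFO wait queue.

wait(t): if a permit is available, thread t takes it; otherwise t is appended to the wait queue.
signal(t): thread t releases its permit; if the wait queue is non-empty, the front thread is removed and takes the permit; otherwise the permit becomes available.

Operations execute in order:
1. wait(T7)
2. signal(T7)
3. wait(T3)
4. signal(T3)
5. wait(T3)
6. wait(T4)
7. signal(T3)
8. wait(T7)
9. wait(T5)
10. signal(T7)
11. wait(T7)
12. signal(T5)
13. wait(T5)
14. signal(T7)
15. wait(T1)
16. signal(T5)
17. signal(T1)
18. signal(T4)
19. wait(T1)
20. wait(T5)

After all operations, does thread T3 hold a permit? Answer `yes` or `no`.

Step 1: wait(T7) -> count=1 queue=[] holders={T7}
Step 2: signal(T7) -> count=2 queue=[] holders={none}
Step 3: wait(T3) -> count=1 queue=[] holders={T3}
Step 4: signal(T3) -> count=2 queue=[] holders={none}
Step 5: wait(T3) -> count=1 queue=[] holders={T3}
Step 6: wait(T4) -> count=0 queue=[] holders={T3,T4}
Step 7: signal(T3) -> count=1 queue=[] holders={T4}
Step 8: wait(T7) -> count=0 queue=[] holders={T4,T7}
Step 9: wait(T5) -> count=0 queue=[T5] holders={T4,T7}
Step 10: signal(T7) -> count=0 queue=[] holders={T4,T5}
Step 11: wait(T7) -> count=0 queue=[T7] holders={T4,T5}
Step 12: signal(T5) -> count=0 queue=[] holders={T4,T7}
Step 13: wait(T5) -> count=0 queue=[T5] holders={T4,T7}
Step 14: signal(T7) -> count=0 queue=[] holders={T4,T5}
Step 15: wait(T1) -> count=0 queue=[T1] holders={T4,T5}
Step 16: signal(T5) -> count=0 queue=[] holders={T1,T4}
Step 17: signal(T1) -> count=1 queue=[] holders={T4}
Step 18: signal(T4) -> count=2 queue=[] holders={none}
Step 19: wait(T1) -> count=1 queue=[] holders={T1}
Step 20: wait(T5) -> count=0 queue=[] holders={T1,T5}
Final holders: {T1,T5} -> T3 not in holders

Answer: no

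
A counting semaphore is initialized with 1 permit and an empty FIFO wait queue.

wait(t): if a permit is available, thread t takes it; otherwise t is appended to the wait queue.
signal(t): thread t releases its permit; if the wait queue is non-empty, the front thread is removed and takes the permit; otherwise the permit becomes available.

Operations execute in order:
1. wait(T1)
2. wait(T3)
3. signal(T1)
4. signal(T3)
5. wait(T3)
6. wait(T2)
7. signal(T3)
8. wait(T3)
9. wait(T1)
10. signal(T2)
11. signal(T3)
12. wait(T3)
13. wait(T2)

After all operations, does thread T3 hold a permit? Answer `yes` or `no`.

Step 1: wait(T1) -> count=0 queue=[] holders={T1}
Step 2: wait(T3) -> count=0 queue=[T3] holders={T1}
Step 3: signal(T1) -> count=0 queue=[] holders={T3}
Step 4: signal(T3) -> count=1 queue=[] holders={none}
Step 5: wait(T3) -> count=0 queue=[] holders={T3}
Step 6: wait(T2) -> count=0 queue=[T2] holders={T3}
Step 7: signal(T3) -> count=0 queue=[] holders={T2}
Step 8: wait(T3) -> count=0 queue=[T3] holders={T2}
Step 9: wait(T1) -> count=0 queue=[T3,T1] holders={T2}
Step 10: signal(T2) -> count=0 queue=[T1] holders={T3}
Step 11: signal(T3) -> count=0 queue=[] holders={T1}
Step 12: wait(T3) -> count=0 queue=[T3] holders={T1}
Step 13: wait(T2) -> count=0 queue=[T3,T2] holders={T1}
Final holders: {T1} -> T3 not in holders

Answer: no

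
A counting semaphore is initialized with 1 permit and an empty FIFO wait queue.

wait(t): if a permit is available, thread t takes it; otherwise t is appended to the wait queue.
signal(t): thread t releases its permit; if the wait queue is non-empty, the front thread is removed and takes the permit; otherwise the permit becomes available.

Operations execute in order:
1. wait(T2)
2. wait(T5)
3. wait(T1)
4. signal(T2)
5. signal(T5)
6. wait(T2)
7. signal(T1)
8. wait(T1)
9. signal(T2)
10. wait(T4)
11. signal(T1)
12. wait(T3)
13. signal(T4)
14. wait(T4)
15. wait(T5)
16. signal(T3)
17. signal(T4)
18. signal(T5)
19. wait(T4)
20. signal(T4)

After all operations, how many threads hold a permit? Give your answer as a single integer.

Step 1: wait(T2) -> count=0 queue=[] holders={T2}
Step 2: wait(T5) -> count=0 queue=[T5] holders={T2}
Step 3: wait(T1) -> count=0 queue=[T5,T1] holders={T2}
Step 4: signal(T2) -> count=0 queue=[T1] holders={T5}
Step 5: signal(T5) -> count=0 queue=[] holders={T1}
Step 6: wait(T2) -> count=0 queue=[T2] holders={T1}
Step 7: signal(T1) -> count=0 queue=[] holders={T2}
Step 8: wait(T1) -> count=0 queue=[T1] holders={T2}
Step 9: signal(T2) -> count=0 queue=[] holders={T1}
Step 10: wait(T4) -> count=0 queue=[T4] holders={T1}
Step 11: signal(T1) -> count=0 queue=[] holders={T4}
Step 12: wait(T3) -> count=0 queue=[T3] holders={T4}
Step 13: signal(T4) -> count=0 queue=[] holders={T3}
Step 14: wait(T4) -> count=0 queue=[T4] holders={T3}
Step 15: wait(T5) -> count=0 queue=[T4,T5] holders={T3}
Step 16: signal(T3) -> count=0 queue=[T5] holders={T4}
Step 17: signal(T4) -> count=0 queue=[] holders={T5}
Step 18: signal(T5) -> count=1 queue=[] holders={none}
Step 19: wait(T4) -> count=0 queue=[] holders={T4}
Step 20: signal(T4) -> count=1 queue=[] holders={none}
Final holders: {none} -> 0 thread(s)

Answer: 0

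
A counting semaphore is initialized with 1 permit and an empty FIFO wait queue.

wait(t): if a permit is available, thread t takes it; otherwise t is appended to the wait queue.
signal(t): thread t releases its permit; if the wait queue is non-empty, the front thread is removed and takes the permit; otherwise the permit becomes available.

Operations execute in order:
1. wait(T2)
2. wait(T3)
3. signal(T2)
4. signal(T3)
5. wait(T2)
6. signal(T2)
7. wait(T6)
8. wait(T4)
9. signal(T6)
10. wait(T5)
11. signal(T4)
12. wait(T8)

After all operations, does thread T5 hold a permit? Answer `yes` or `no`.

Answer: yes

Derivation:
Step 1: wait(T2) -> count=0 queue=[] holders={T2}
Step 2: wait(T3) -> count=0 queue=[T3] holders={T2}
Step 3: signal(T2) -> count=0 queue=[] holders={T3}
Step 4: signal(T3) -> count=1 queue=[] holders={none}
Step 5: wait(T2) -> count=0 queue=[] holders={T2}
Step 6: signal(T2) -> count=1 queue=[] holders={none}
Step 7: wait(T6) -> count=0 queue=[] holders={T6}
Step 8: wait(T4) -> count=0 queue=[T4] holders={T6}
Step 9: signal(T6) -> count=0 queue=[] holders={T4}
Step 10: wait(T5) -> count=0 queue=[T5] holders={T4}
Step 11: signal(T4) -> count=0 queue=[] holders={T5}
Step 12: wait(T8) -> count=0 queue=[T8] holders={T5}
Final holders: {T5} -> T5 in holders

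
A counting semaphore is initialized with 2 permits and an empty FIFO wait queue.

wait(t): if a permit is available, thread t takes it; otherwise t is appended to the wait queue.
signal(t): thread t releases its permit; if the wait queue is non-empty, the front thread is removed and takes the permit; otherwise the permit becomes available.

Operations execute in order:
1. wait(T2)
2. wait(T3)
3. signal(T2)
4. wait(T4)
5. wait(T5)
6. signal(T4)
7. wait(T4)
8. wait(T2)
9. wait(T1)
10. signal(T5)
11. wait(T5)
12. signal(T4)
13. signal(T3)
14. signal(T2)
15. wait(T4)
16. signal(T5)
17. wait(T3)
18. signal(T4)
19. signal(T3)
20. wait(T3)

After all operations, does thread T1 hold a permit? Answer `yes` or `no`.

Answer: yes

Derivation:
Step 1: wait(T2) -> count=1 queue=[] holders={T2}
Step 2: wait(T3) -> count=0 queue=[] holders={T2,T3}
Step 3: signal(T2) -> count=1 queue=[] holders={T3}
Step 4: wait(T4) -> count=0 queue=[] holders={T3,T4}
Step 5: wait(T5) -> count=0 queue=[T5] holders={T3,T4}
Step 6: signal(T4) -> count=0 queue=[] holders={T3,T5}
Step 7: wait(T4) -> count=0 queue=[T4] holders={T3,T5}
Step 8: wait(T2) -> count=0 queue=[T4,T2] holders={T3,T5}
Step 9: wait(T1) -> count=0 queue=[T4,T2,T1] holders={T3,T5}
Step 10: signal(T5) -> count=0 queue=[T2,T1] holders={T3,T4}
Step 11: wait(T5) -> count=0 queue=[T2,T1,T5] holders={T3,T4}
Step 12: signal(T4) -> count=0 queue=[T1,T5] holders={T2,T3}
Step 13: signal(T3) -> count=0 queue=[T5] holders={T1,T2}
Step 14: signal(T2) -> count=0 queue=[] holders={T1,T5}
Step 15: wait(T4) -> count=0 queue=[T4] holders={T1,T5}
Step 16: signal(T5) -> count=0 queue=[] holders={T1,T4}
Step 17: wait(T3) -> count=0 queue=[T3] holders={T1,T4}
Step 18: signal(T4) -> count=0 queue=[] holders={T1,T3}
Step 19: signal(T3) -> count=1 queue=[] holders={T1}
Step 20: wait(T3) -> count=0 queue=[] holders={T1,T3}
Final holders: {T1,T3} -> T1 in holders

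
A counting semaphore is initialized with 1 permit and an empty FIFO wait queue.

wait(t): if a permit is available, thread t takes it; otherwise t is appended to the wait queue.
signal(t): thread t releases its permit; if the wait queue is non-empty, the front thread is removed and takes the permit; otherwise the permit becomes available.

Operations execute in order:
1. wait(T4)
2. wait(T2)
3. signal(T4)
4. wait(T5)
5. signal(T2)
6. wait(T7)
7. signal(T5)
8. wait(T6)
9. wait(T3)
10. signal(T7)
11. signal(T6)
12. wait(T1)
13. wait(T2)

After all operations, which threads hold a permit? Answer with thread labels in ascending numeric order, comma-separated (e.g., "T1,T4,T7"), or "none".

Step 1: wait(T4) -> count=0 queue=[] holders={T4}
Step 2: wait(T2) -> count=0 queue=[T2] holders={T4}
Step 3: signal(T4) -> count=0 queue=[] holders={T2}
Step 4: wait(T5) -> count=0 queue=[T5] holders={T2}
Step 5: signal(T2) -> count=0 queue=[] holders={T5}
Step 6: wait(T7) -> count=0 queue=[T7] holders={T5}
Step 7: signal(T5) -> count=0 queue=[] holders={T7}
Step 8: wait(T6) -> count=0 queue=[T6] holders={T7}
Step 9: wait(T3) -> count=0 queue=[T6,T3] holders={T7}
Step 10: signal(T7) -> count=0 queue=[T3] holders={T6}
Step 11: signal(T6) -> count=0 queue=[] holders={T3}
Step 12: wait(T1) -> count=0 queue=[T1] holders={T3}
Step 13: wait(T2) -> count=0 queue=[T1,T2] holders={T3}
Final holders: T3

Answer: T3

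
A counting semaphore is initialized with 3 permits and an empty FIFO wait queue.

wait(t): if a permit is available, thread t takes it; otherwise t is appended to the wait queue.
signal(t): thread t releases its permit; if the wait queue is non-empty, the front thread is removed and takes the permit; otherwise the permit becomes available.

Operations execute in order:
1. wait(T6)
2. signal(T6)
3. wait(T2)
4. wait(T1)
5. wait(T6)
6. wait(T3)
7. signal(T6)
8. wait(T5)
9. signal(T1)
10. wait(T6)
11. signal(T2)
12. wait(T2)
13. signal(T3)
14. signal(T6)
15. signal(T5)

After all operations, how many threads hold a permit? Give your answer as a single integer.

Step 1: wait(T6) -> count=2 queue=[] holders={T6}
Step 2: signal(T6) -> count=3 queue=[] holders={none}
Step 3: wait(T2) -> count=2 queue=[] holders={T2}
Step 4: wait(T1) -> count=1 queue=[] holders={T1,T2}
Step 5: wait(T6) -> count=0 queue=[] holders={T1,T2,T6}
Step 6: wait(T3) -> count=0 queue=[T3] holders={T1,T2,T6}
Step 7: signal(T6) -> count=0 queue=[] holders={T1,T2,T3}
Step 8: wait(T5) -> count=0 queue=[T5] holders={T1,T2,T3}
Step 9: signal(T1) -> count=0 queue=[] holders={T2,T3,T5}
Step 10: wait(T6) -> count=0 queue=[T6] holders={T2,T3,T5}
Step 11: signal(T2) -> count=0 queue=[] holders={T3,T5,T6}
Step 12: wait(T2) -> count=0 queue=[T2] holders={T3,T5,T6}
Step 13: signal(T3) -> count=0 queue=[] holders={T2,T5,T6}
Step 14: signal(T6) -> count=1 queue=[] holders={T2,T5}
Step 15: signal(T5) -> count=2 queue=[] holders={T2}
Final holders: {T2} -> 1 thread(s)

Answer: 1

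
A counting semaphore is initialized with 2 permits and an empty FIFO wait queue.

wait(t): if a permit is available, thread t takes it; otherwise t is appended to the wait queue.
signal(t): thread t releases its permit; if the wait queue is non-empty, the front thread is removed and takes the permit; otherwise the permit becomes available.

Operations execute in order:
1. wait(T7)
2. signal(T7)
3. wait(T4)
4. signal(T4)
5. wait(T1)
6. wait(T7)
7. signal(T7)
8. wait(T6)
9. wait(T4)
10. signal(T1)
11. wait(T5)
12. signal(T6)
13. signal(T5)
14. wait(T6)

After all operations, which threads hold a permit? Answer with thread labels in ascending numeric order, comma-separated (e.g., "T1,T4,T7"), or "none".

Answer: T4,T6

Derivation:
Step 1: wait(T7) -> count=1 queue=[] holders={T7}
Step 2: signal(T7) -> count=2 queue=[] holders={none}
Step 3: wait(T4) -> count=1 queue=[] holders={T4}
Step 4: signal(T4) -> count=2 queue=[] holders={none}
Step 5: wait(T1) -> count=1 queue=[] holders={T1}
Step 6: wait(T7) -> count=0 queue=[] holders={T1,T7}
Step 7: signal(T7) -> count=1 queue=[] holders={T1}
Step 8: wait(T6) -> count=0 queue=[] holders={T1,T6}
Step 9: wait(T4) -> count=0 queue=[T4] holders={T1,T6}
Step 10: signal(T1) -> count=0 queue=[] holders={T4,T6}
Step 11: wait(T5) -> count=0 queue=[T5] holders={T4,T6}
Step 12: signal(T6) -> count=0 queue=[] holders={T4,T5}
Step 13: signal(T5) -> count=1 queue=[] holders={T4}
Step 14: wait(T6) -> count=0 queue=[] holders={T4,T6}
Final holders: T4,T6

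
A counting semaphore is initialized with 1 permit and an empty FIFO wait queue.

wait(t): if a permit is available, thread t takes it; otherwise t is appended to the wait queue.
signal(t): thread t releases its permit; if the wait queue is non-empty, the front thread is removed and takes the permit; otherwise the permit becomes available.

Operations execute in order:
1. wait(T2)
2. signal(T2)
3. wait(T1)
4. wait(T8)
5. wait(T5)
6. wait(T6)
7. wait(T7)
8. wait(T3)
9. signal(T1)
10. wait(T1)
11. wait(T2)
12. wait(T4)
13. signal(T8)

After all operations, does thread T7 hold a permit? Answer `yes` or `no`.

Answer: no

Derivation:
Step 1: wait(T2) -> count=0 queue=[] holders={T2}
Step 2: signal(T2) -> count=1 queue=[] holders={none}
Step 3: wait(T1) -> count=0 queue=[] holders={T1}
Step 4: wait(T8) -> count=0 queue=[T8] holders={T1}
Step 5: wait(T5) -> count=0 queue=[T8,T5] holders={T1}
Step 6: wait(T6) -> count=0 queue=[T8,T5,T6] holders={T1}
Step 7: wait(T7) -> count=0 queue=[T8,T5,T6,T7] holders={T1}
Step 8: wait(T3) -> count=0 queue=[T8,T5,T6,T7,T3] holders={T1}
Step 9: signal(T1) -> count=0 queue=[T5,T6,T7,T3] holders={T8}
Step 10: wait(T1) -> count=0 queue=[T5,T6,T7,T3,T1] holders={T8}
Step 11: wait(T2) -> count=0 queue=[T5,T6,T7,T3,T1,T2] holders={T8}
Step 12: wait(T4) -> count=0 queue=[T5,T6,T7,T3,T1,T2,T4] holders={T8}
Step 13: signal(T8) -> count=0 queue=[T6,T7,T3,T1,T2,T4] holders={T5}
Final holders: {T5} -> T7 not in holders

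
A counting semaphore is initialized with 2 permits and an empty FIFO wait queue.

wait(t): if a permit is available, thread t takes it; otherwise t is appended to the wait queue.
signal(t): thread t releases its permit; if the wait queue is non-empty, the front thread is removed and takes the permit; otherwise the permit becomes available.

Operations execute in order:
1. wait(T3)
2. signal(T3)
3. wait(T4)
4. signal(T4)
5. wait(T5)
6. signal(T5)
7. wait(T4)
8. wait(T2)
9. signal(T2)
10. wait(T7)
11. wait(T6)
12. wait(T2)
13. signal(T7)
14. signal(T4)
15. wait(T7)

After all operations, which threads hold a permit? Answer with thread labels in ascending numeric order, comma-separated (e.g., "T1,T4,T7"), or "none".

Step 1: wait(T3) -> count=1 queue=[] holders={T3}
Step 2: signal(T3) -> count=2 queue=[] holders={none}
Step 3: wait(T4) -> count=1 queue=[] holders={T4}
Step 4: signal(T4) -> count=2 queue=[] holders={none}
Step 5: wait(T5) -> count=1 queue=[] holders={T5}
Step 6: signal(T5) -> count=2 queue=[] holders={none}
Step 7: wait(T4) -> count=1 queue=[] holders={T4}
Step 8: wait(T2) -> count=0 queue=[] holders={T2,T4}
Step 9: signal(T2) -> count=1 queue=[] holders={T4}
Step 10: wait(T7) -> count=0 queue=[] holders={T4,T7}
Step 11: wait(T6) -> count=0 queue=[T6] holders={T4,T7}
Step 12: wait(T2) -> count=0 queue=[T6,T2] holders={T4,T7}
Step 13: signal(T7) -> count=0 queue=[T2] holders={T4,T6}
Step 14: signal(T4) -> count=0 queue=[] holders={T2,T6}
Step 15: wait(T7) -> count=0 queue=[T7] holders={T2,T6}
Final holders: T2,T6

Answer: T2,T6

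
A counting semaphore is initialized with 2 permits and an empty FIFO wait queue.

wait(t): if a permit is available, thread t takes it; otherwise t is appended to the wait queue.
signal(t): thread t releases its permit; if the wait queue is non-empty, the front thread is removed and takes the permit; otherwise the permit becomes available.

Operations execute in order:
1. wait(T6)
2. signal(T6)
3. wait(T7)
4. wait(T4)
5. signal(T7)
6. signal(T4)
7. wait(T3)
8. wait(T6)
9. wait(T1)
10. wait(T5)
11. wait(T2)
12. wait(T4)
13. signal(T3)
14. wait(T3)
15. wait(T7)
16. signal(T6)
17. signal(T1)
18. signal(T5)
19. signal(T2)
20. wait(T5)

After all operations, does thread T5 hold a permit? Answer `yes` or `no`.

Step 1: wait(T6) -> count=1 queue=[] holders={T6}
Step 2: signal(T6) -> count=2 queue=[] holders={none}
Step 3: wait(T7) -> count=1 queue=[] holders={T7}
Step 4: wait(T4) -> count=0 queue=[] holders={T4,T7}
Step 5: signal(T7) -> count=1 queue=[] holders={T4}
Step 6: signal(T4) -> count=2 queue=[] holders={none}
Step 7: wait(T3) -> count=1 queue=[] holders={T3}
Step 8: wait(T6) -> count=0 queue=[] holders={T3,T6}
Step 9: wait(T1) -> count=0 queue=[T1] holders={T3,T6}
Step 10: wait(T5) -> count=0 queue=[T1,T5] holders={T3,T6}
Step 11: wait(T2) -> count=0 queue=[T1,T5,T2] holders={T3,T6}
Step 12: wait(T4) -> count=0 queue=[T1,T5,T2,T4] holders={T3,T6}
Step 13: signal(T3) -> count=0 queue=[T5,T2,T4] holders={T1,T6}
Step 14: wait(T3) -> count=0 queue=[T5,T2,T4,T3] holders={T1,T6}
Step 15: wait(T7) -> count=0 queue=[T5,T2,T4,T3,T7] holders={T1,T6}
Step 16: signal(T6) -> count=0 queue=[T2,T4,T3,T7] holders={T1,T5}
Step 17: signal(T1) -> count=0 queue=[T4,T3,T7] holders={T2,T5}
Step 18: signal(T5) -> count=0 queue=[T3,T7] holders={T2,T4}
Step 19: signal(T2) -> count=0 queue=[T7] holders={T3,T4}
Step 20: wait(T5) -> count=0 queue=[T7,T5] holders={T3,T4}
Final holders: {T3,T4} -> T5 not in holders

Answer: no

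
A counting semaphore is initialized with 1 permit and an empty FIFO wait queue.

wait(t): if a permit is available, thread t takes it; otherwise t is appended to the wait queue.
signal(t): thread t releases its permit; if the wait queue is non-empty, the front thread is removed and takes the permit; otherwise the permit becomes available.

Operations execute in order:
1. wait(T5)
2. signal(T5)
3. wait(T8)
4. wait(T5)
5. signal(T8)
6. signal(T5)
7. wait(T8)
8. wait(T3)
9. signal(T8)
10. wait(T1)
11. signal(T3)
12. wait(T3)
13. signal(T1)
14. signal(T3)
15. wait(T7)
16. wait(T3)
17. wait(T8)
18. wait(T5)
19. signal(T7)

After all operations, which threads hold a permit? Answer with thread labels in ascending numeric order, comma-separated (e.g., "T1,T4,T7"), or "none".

Answer: T3

Derivation:
Step 1: wait(T5) -> count=0 queue=[] holders={T5}
Step 2: signal(T5) -> count=1 queue=[] holders={none}
Step 3: wait(T8) -> count=0 queue=[] holders={T8}
Step 4: wait(T5) -> count=0 queue=[T5] holders={T8}
Step 5: signal(T8) -> count=0 queue=[] holders={T5}
Step 6: signal(T5) -> count=1 queue=[] holders={none}
Step 7: wait(T8) -> count=0 queue=[] holders={T8}
Step 8: wait(T3) -> count=0 queue=[T3] holders={T8}
Step 9: signal(T8) -> count=0 queue=[] holders={T3}
Step 10: wait(T1) -> count=0 queue=[T1] holders={T3}
Step 11: signal(T3) -> count=0 queue=[] holders={T1}
Step 12: wait(T3) -> count=0 queue=[T3] holders={T1}
Step 13: signal(T1) -> count=0 queue=[] holders={T3}
Step 14: signal(T3) -> count=1 queue=[] holders={none}
Step 15: wait(T7) -> count=0 queue=[] holders={T7}
Step 16: wait(T3) -> count=0 queue=[T3] holders={T7}
Step 17: wait(T8) -> count=0 queue=[T3,T8] holders={T7}
Step 18: wait(T5) -> count=0 queue=[T3,T8,T5] holders={T7}
Step 19: signal(T7) -> count=0 queue=[T8,T5] holders={T3}
Final holders: T3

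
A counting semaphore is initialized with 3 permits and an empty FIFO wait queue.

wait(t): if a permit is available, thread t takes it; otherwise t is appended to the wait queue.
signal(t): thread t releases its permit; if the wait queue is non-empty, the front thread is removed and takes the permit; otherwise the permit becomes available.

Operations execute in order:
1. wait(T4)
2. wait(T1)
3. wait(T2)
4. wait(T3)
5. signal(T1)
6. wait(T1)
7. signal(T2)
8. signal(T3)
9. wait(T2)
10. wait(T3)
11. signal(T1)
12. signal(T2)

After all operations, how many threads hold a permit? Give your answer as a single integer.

Answer: 2

Derivation:
Step 1: wait(T4) -> count=2 queue=[] holders={T4}
Step 2: wait(T1) -> count=1 queue=[] holders={T1,T4}
Step 3: wait(T2) -> count=0 queue=[] holders={T1,T2,T4}
Step 4: wait(T3) -> count=0 queue=[T3] holders={T1,T2,T4}
Step 5: signal(T1) -> count=0 queue=[] holders={T2,T3,T4}
Step 6: wait(T1) -> count=0 queue=[T1] holders={T2,T3,T4}
Step 7: signal(T2) -> count=0 queue=[] holders={T1,T3,T4}
Step 8: signal(T3) -> count=1 queue=[] holders={T1,T4}
Step 9: wait(T2) -> count=0 queue=[] holders={T1,T2,T4}
Step 10: wait(T3) -> count=0 queue=[T3] holders={T1,T2,T4}
Step 11: signal(T1) -> count=0 queue=[] holders={T2,T3,T4}
Step 12: signal(T2) -> count=1 queue=[] holders={T3,T4}
Final holders: {T3,T4} -> 2 thread(s)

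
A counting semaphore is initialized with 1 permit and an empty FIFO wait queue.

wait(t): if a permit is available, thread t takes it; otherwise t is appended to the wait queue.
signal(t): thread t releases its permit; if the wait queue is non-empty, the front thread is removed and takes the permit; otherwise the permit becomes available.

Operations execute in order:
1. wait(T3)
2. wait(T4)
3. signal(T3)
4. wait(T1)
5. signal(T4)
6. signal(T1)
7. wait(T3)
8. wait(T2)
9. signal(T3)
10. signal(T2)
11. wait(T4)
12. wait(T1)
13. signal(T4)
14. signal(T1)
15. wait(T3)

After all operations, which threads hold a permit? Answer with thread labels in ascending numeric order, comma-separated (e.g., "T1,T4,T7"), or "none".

Step 1: wait(T3) -> count=0 queue=[] holders={T3}
Step 2: wait(T4) -> count=0 queue=[T4] holders={T3}
Step 3: signal(T3) -> count=0 queue=[] holders={T4}
Step 4: wait(T1) -> count=0 queue=[T1] holders={T4}
Step 5: signal(T4) -> count=0 queue=[] holders={T1}
Step 6: signal(T1) -> count=1 queue=[] holders={none}
Step 7: wait(T3) -> count=0 queue=[] holders={T3}
Step 8: wait(T2) -> count=0 queue=[T2] holders={T3}
Step 9: signal(T3) -> count=0 queue=[] holders={T2}
Step 10: signal(T2) -> count=1 queue=[] holders={none}
Step 11: wait(T4) -> count=0 queue=[] holders={T4}
Step 12: wait(T1) -> count=0 queue=[T1] holders={T4}
Step 13: signal(T4) -> count=0 queue=[] holders={T1}
Step 14: signal(T1) -> count=1 queue=[] holders={none}
Step 15: wait(T3) -> count=0 queue=[] holders={T3}
Final holders: T3

Answer: T3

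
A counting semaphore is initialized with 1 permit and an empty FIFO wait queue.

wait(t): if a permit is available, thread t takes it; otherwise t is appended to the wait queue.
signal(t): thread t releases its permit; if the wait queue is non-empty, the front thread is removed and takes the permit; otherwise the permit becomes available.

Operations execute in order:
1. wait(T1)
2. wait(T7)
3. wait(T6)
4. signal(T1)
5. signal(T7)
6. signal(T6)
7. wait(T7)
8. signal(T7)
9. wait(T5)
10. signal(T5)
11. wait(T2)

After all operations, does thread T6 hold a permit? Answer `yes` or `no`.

Answer: no

Derivation:
Step 1: wait(T1) -> count=0 queue=[] holders={T1}
Step 2: wait(T7) -> count=0 queue=[T7] holders={T1}
Step 3: wait(T6) -> count=0 queue=[T7,T6] holders={T1}
Step 4: signal(T1) -> count=0 queue=[T6] holders={T7}
Step 5: signal(T7) -> count=0 queue=[] holders={T6}
Step 6: signal(T6) -> count=1 queue=[] holders={none}
Step 7: wait(T7) -> count=0 queue=[] holders={T7}
Step 8: signal(T7) -> count=1 queue=[] holders={none}
Step 9: wait(T5) -> count=0 queue=[] holders={T5}
Step 10: signal(T5) -> count=1 queue=[] holders={none}
Step 11: wait(T2) -> count=0 queue=[] holders={T2}
Final holders: {T2} -> T6 not in holders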